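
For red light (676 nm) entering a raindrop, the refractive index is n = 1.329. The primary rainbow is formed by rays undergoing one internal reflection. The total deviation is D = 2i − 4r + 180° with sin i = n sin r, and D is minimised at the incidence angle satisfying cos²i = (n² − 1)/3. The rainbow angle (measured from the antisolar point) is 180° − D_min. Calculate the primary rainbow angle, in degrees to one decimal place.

cos²i = (1.76624 − 1)/3 = 0.25541; i = arccos(0.50538) = 59.643°.
sin r = sin 59.643°/1.329 = 0.64928; r = 40.487°.
D_min = 2·59.643° − 4·40.487° + 180° = 137.337°.
Rainbow angle = 180° − D_min = 42.663°.

42.7°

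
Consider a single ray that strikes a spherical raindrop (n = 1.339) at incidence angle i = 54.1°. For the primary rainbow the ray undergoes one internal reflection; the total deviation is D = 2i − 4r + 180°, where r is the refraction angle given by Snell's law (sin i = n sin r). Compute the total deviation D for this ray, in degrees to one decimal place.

sin r = sin 54.1° / 1.339 = 0.8100/1.339 = 0.6050; r = 37.23°.
D = 2·54.1° − 4·37.23° + 180° = 108.20° − 148.90° + 180° = 139.30°.

139.3°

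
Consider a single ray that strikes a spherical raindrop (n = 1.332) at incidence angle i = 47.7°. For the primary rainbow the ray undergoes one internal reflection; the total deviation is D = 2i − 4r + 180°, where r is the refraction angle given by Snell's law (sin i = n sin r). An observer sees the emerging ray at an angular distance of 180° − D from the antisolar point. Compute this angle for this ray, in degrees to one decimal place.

sin r = sin 47.7° / 1.332 = 0.7396/1.332 = 0.5553; r = 33.73°.
D = 2·47.7° − 4·33.73° + 180° = 95.40° − 134.92° + 180° = 140.48°.
Angle from antisolar point = 180° − D = 39.52°.

39.5°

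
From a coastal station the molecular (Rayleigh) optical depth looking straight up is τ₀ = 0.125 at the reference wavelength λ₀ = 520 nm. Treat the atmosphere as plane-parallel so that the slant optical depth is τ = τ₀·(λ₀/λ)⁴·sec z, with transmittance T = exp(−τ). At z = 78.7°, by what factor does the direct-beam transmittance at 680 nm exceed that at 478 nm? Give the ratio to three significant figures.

1.96

Airmass: sec 78.7° = 5.1034.
τ(680 nm) = 0.125 × (520/680)⁴ × 5.1034 = 0.125 × 0.3420 × 5.1034 = 0.2181.
τ(478 nm) = 0.125 × (520/478)⁴ × 5.1034 = 0.125 × 1.4006 × 5.1034 = 0.8935.
T(680)/T(478) = exp(τ_B − τ_A) = exp(0.6753) = 1.9646.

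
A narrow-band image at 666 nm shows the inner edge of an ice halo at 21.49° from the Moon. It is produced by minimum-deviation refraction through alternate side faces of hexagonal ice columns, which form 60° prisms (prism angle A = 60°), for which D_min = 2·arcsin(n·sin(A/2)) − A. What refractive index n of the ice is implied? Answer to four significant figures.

Rearranging: n = sin((D_min + A)/2) / sin(A/2).
(D_min + A)/2 = (21.49° + 60°)/2 = 40.745°.
n = sin 40.745° / sin 30° = 0.6527 / 0.5000 = 1.3054.

1.305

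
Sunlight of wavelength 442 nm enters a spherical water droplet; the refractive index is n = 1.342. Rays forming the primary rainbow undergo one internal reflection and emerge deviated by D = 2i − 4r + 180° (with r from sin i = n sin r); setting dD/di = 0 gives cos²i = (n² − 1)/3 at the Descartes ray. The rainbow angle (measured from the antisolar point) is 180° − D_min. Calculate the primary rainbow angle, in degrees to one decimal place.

40.8°

cos²i = (1.80096 − 1)/3 = 0.26699; i = arccos(0.51671) = 58.888°.
sin r = sin 58.888°/1.342 = 0.63797; r = 39.641°.
D_min = 2·58.888° − 4·39.641° + 180° = 139.213°.
Rainbow angle = 180° − D_min = 40.787°.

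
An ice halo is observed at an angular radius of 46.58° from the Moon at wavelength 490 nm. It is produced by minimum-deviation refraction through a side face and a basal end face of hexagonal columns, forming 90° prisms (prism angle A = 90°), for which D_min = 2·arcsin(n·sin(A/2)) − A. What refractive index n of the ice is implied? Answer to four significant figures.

1.314

Rearranging: n = sin((D_min + A)/2) / sin(A/2).
(D_min + A)/2 = (46.58° + 90°)/2 = 68.290°.
n = sin 68.290° / sin 45° = 0.9291 / 0.7071 = 1.3139.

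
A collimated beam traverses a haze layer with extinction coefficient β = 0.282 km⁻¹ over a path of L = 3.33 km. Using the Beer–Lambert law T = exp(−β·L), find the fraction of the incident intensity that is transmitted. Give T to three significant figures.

τ = β·L = 0.282 × 3.33 = 0.9391.
T = exp(−0.9391) = 0.3910.

0.391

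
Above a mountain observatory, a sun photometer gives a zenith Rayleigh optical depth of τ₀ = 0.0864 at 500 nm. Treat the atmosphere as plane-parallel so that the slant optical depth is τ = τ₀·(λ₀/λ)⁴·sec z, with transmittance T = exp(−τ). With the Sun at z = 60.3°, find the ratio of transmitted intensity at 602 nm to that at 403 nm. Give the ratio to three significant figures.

1.39

Airmass: sec 60.3° = 2.0183.
τ(602 nm) = 0.0864 × (500/602)⁴ × 2.0183 = 0.0864 × 0.4759 × 2.0183 = 0.0830.
τ(403 nm) = 0.0864 × (500/403)⁴ × 2.0183 = 0.0864 × 2.3695 × 2.0183 = 0.4132.
T(602)/T(403) = exp(τ_B − τ_A) = exp(0.3302) = 1.3913.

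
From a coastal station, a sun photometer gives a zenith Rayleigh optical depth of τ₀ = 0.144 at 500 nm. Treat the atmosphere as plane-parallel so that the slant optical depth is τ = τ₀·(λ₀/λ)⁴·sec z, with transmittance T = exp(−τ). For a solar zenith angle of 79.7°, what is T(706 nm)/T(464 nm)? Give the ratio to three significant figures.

Airmass: sec 79.7° = 5.5928.
τ(706 nm) = 0.144 × (500/706)⁴ × 5.5928 = 0.144 × 0.2516 × 5.5928 = 0.2026.
τ(464 nm) = 0.144 × (500/464)⁴ × 5.5928 = 0.144 × 1.3484 × 5.5928 = 1.0859.
T(706)/T(464) = exp(τ_B − τ_A) = exp(0.8833) = 2.4189.

2.42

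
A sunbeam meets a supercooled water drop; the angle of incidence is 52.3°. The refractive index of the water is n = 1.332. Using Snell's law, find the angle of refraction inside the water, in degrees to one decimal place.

Snell: sin θ_r = sin θ_i / n = sin 52.3° / 1.332 = 0.7912 / 1.332 = 0.5940.
θ_r = arcsin(0.5940) = 36.44°.

36.4°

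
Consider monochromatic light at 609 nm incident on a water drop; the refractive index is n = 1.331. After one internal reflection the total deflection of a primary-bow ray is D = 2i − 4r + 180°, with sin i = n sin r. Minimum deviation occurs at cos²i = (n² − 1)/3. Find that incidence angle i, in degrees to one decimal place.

59.5°

cos²i = (1.331² − 1)/3 = (1.77156 − 1)/3 = 0.25719.
cos i = 0.50714, so i = 59.527°.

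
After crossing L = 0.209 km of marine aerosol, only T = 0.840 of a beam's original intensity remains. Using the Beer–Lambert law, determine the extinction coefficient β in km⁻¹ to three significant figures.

Beer–Lambert: T = exp(−βL) ⇒ β = −ln(T)/L = −ln(0.840)/0.209 = 0.1744/0.209 = 0.8342 km⁻¹.

0.834 km⁻¹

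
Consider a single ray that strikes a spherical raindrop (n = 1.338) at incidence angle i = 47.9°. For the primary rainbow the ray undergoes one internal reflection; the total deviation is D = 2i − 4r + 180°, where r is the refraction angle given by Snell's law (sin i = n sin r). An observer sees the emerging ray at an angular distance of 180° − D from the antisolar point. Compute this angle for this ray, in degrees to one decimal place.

sin r = sin 47.9° / 1.338 = 0.7420/1.338 = 0.5545; r = 33.68°.
D = 2·47.9° − 4·33.68° + 180° = 95.80° − 134.72° + 180° = 141.08°.
Angle from antisolar point = 180° − D = 38.92°.

38.9°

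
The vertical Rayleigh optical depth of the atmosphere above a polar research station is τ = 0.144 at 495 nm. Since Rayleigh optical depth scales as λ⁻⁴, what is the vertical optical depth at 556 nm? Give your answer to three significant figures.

0.0905

τ(556 nm) = τ(495 nm) × (495/556)⁴ = 0.144 × (0.8903)⁴ = 0.144 × 0.6282 = 0.0905.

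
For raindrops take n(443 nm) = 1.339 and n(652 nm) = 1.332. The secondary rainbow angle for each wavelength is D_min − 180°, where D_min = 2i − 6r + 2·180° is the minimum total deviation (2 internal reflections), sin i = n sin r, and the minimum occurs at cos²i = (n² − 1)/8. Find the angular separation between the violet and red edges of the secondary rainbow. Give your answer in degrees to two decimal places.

At 443 nm (n = 1.339): cos²i = 0.09912 → i = 71.650°, r = 45.141°, D_min = 232.451°, rainbow angle = 52.451°.
At 652 nm (n = 1.332): cos²i = 0.09678 → i = 71.875°, r = 45.520°, D_min = 230.628°, rainbow angle = 50.628°.
Angular width = |52.451° − 50.628°| = 1.823°.

1.82°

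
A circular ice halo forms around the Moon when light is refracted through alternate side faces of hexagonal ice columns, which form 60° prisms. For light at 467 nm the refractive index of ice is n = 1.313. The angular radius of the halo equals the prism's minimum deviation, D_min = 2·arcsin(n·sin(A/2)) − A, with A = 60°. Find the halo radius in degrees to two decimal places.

n·sin(A/2) = 1.313 × sin 30° = 1.313 × 0.5000 = 0.6565.
D_min = 2·arcsin(0.6565) − 60° = 2 × 41.033° − 60° = 22.067°.

22.07°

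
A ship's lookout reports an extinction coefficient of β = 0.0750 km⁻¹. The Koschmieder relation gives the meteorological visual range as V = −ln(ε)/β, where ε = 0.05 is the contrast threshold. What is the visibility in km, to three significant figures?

V = −ln(0.05) / 0.0750 = 2.996 / 0.0750 = 39.9431 km.

39.9 km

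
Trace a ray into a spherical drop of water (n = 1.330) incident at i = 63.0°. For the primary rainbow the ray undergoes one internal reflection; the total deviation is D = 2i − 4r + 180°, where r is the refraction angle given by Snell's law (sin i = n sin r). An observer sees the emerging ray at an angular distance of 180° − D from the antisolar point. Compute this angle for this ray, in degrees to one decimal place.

sin r = sin 63.0° / 1.330 = 0.8910/1.330 = 0.6699; r = 42.06°.
D = 2·63.0° − 4·42.06° + 180° = 126.00° − 168.25° + 180° = 137.75°.
Angle from antisolar point = 180° − D = 42.25°.

42.2°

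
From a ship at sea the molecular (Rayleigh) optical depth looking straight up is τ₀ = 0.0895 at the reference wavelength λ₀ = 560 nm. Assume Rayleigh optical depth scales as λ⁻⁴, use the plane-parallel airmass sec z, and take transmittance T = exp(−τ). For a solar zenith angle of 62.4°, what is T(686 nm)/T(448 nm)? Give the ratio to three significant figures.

Airmass: sec 62.4° = 2.1584.
τ(686 nm) = 0.0895 × (560/686)⁴ × 2.1584 = 0.0895 × 0.4441 × 2.1584 = 0.0858.
τ(448 nm) = 0.0895 × (560/448)⁴ × 2.1584 = 0.0895 × 2.4414 × 2.1584 = 0.4716.
T(686)/T(448) = exp(τ_B − τ_A) = exp(0.3858) = 1.4709.

1.47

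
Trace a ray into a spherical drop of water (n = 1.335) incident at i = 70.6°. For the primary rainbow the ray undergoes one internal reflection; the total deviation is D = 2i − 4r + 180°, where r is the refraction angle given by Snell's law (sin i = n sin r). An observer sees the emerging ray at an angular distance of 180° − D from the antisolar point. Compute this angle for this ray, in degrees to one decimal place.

sin r = sin 70.6° / 1.335 = 0.9432/1.335 = 0.7065; r = 44.95°.
D = 2·70.6° − 4·44.95° + 180° = 141.20° − 179.81° + 180° = 141.39°.
Angle from antisolar point = 180° − D = 38.61°.

38.6°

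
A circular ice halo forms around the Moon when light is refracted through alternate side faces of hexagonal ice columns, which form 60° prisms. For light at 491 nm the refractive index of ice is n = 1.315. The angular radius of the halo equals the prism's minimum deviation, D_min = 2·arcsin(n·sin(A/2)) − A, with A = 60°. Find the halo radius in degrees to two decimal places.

22.22°

n·sin(A/2) = 1.315 × sin 30° = 1.315 × 0.5000 = 0.6575.
D_min = 2·arcsin(0.6575) − 60° = 2 × 41.109° − 60° = 22.219°.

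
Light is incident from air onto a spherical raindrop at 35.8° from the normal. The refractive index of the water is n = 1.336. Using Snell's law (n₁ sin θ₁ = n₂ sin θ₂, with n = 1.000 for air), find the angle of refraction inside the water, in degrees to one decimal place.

26.0°

Snell: sin θ_r = sin θ_i / n = sin 35.8° / 1.336 = 0.5850 / 1.336 = 0.4378.
θ_r = arcsin(0.4378) = 25.97°.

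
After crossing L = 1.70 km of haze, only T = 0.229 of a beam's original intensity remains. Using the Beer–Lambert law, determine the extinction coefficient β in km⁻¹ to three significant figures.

0.867 km⁻¹

Beer–Lambert: T = exp(−βL) ⇒ β = −ln(T)/L = −ln(0.229)/1.70 = 1.4740/1.70 = 0.8671 km⁻¹.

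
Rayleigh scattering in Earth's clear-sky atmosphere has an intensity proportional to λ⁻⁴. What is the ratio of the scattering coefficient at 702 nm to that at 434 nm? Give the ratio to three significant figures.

0.146

Rayleigh scattering ∝ λ⁻⁴, so the ratio of coefficients is the inverse fourth power of the wavelength ratio.
σ(702)/σ(434) = (434/702)⁴ = (0.6182)⁴ = 0.1461.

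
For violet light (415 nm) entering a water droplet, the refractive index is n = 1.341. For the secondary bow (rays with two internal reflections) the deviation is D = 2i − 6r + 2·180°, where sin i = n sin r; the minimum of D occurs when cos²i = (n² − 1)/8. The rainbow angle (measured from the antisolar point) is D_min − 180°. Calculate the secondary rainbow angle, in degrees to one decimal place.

cos²i = (1.79828 − 1)/8 = 0.09979; i = arccos(0.31589) = 71.586°.
sin r = sin 71.586°/1.341 = 0.70753; r = 45.034°.
D_min = 2·71.586° − 6·45.034° + 360° = 232.966°.
Rainbow angle = D_min − 180° = 52.966°.

53.0°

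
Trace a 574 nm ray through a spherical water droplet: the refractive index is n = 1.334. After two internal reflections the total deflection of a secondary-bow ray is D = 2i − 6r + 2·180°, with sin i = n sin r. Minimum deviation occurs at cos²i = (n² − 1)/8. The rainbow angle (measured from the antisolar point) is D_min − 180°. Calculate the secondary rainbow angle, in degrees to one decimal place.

cos²i = (1.77956 − 1)/8 = 0.09744; i = arccos(0.31216) = 71.810°.
sin r = sin 71.810°/1.334 = 0.71217; r = 45.411°.
D_min = 2·71.810° − 6·45.411° + 360° = 231.153°.
Rainbow angle = D_min − 180° = 51.153°.

51.2°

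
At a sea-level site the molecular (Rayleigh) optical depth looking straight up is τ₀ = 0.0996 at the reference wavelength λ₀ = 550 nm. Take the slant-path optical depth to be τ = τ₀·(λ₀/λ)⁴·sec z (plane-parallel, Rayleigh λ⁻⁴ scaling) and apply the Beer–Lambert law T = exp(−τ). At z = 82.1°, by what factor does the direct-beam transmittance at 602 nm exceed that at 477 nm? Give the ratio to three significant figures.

Airmass: sec 82.1° = 7.2757.
τ(602 nm) = 0.0996 × (550/602)⁴ × 7.2757 = 0.0996 × 0.6967 × 7.2757 = 0.5049.
τ(477 nm) = 0.0996 × (550/477)⁴ × 7.2757 = 0.0996 × 1.7676 × 7.2757 = 1.2809.
T(602)/T(477) = exp(τ_B − τ_A) = exp(0.7760) = 2.1727.

2.17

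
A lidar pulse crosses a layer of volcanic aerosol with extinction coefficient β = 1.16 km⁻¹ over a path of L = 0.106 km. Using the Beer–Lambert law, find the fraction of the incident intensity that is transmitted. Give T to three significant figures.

τ = β·L = 1.16 × 0.106 = 0.1230.
T = exp(−0.1230) = 0.8843.

0.884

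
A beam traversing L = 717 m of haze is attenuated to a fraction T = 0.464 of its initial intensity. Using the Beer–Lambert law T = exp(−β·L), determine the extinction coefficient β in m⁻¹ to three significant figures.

Beer–Lambert: T = exp(−βL) ⇒ β = −ln(T)/L = −ln(0.464)/717 = 0.7679/717 = 0.001071 m⁻¹.

0.00107 m⁻¹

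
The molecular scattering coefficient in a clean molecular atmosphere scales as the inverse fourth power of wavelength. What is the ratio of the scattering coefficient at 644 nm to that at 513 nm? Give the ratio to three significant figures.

Rayleigh scattering ∝ λ⁻⁴, so the ratio of coefficients is the inverse fourth power of the wavelength ratio.
σ(644)/σ(513) = (513/644)⁴ = (0.7966)⁴ = 0.4026.

0.403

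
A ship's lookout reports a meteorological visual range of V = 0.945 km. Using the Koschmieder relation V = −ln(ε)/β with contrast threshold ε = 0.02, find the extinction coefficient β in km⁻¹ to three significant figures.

4.14 km⁻¹

β = −ln(0.02) / V = 3.912 / 0.945 = 4.1397 km⁻¹.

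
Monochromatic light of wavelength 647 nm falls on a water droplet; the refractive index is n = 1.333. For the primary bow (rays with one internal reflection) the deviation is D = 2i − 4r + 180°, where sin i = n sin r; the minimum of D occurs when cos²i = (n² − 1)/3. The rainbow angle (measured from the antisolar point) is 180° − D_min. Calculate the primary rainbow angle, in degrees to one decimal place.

cos²i = (1.77689 − 1)/3 = 0.25896; i = arccos(0.50888) = 59.410°.
sin r = sin 59.410°/1.333 = 0.64579; r = 40.225°.
D_min = 2·59.410° − 4·40.225° + 180° = 137.922°.
Rainbow angle = 180° − D_min = 42.078°.

42.1°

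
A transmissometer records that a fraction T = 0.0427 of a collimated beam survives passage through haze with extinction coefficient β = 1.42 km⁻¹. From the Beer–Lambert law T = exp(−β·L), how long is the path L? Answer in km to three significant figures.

2.22 km

Beer–Lambert: T = exp(−βL) ⇒ L = −ln(T)/β = −ln(0.0427)/1.42 = 3.1536/1.42 = 2.221 km.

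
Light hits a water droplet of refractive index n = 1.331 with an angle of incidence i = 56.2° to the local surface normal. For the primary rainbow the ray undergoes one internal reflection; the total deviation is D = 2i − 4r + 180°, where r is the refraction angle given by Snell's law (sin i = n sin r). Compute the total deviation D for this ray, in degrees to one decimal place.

sin r = sin 56.2° / 1.331 = 0.8310/1.331 = 0.6243; r = 38.63°.
D = 2·56.2° − 4·38.63° + 180° = 112.40° − 154.53° + 180° = 137.87°.

137.9°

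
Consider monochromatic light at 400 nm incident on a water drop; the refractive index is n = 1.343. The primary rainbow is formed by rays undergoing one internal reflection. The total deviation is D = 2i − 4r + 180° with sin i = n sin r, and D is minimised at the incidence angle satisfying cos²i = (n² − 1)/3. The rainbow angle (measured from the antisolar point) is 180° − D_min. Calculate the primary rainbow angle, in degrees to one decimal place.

40.6°

cos²i = (1.80365 − 1)/3 = 0.26788; i = arccos(0.51757) = 58.830°.
sin r = sin 58.830°/1.343 = 0.63711; r = 39.577°.
D_min = 2·58.830° − 4·39.577° + 180° = 139.354°.
Rainbow angle = 180° − D_min = 40.646°.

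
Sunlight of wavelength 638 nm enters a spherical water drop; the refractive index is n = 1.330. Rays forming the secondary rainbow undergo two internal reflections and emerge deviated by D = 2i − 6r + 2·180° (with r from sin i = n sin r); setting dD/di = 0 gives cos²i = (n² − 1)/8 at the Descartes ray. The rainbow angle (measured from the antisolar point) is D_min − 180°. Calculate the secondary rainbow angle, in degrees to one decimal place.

50.1°

cos²i = (1.76890 − 1)/8 = 0.09611; i = arccos(0.31002) = 71.940°.
sin r = sin 71.940°/1.330 = 0.71483; r = 45.630°.
D_min = 2·71.940° − 6·45.630° + 360° = 230.101°.
Rainbow angle = D_min − 180° = 50.101°.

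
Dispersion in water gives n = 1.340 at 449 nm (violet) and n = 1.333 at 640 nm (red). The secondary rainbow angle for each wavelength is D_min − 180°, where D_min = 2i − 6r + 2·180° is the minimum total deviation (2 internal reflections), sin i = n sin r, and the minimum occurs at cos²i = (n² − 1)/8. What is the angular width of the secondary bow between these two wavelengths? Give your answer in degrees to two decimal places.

At 449 nm (n = 1.340): cos²i = 0.09945 → i = 71.618°, r = 45.088°, D_min = 232.709°, rainbow angle = 52.709°.
At 640 nm (n = 1.333): cos²i = 0.09711 → i = 71.843°, r = 45.466°, D_min = 230.891°, rainbow angle = 50.891°.
Angular width = |52.709° − 50.891°| = 1.818°.

1.82°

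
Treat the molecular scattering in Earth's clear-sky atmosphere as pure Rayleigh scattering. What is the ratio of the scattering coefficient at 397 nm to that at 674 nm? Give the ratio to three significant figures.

8.31

Rayleigh scattering ∝ λ⁻⁴, so the ratio of coefficients is the inverse fourth power of the wavelength ratio.
σ(397)/σ(674) = (674/397)⁴ = (1.6977)⁴ = 8.308.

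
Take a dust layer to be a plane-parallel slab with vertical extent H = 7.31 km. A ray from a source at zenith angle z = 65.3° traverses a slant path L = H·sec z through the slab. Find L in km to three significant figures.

sec z = 1/cos 65.3° = 2.3931.
L = 7.31 × 2.3931 = 17.494 km.

17.5 km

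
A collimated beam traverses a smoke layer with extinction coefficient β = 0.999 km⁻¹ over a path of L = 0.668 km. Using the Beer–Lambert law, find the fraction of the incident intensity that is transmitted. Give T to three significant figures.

0.513

τ = β·L = 0.999 × 0.668 = 0.6673.
T = exp(−0.6673) = 0.5131.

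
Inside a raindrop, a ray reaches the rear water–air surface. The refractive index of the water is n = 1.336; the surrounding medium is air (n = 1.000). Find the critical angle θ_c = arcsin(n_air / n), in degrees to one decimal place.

48.5°

sin θ_c = n_air / n = 1.000 / 1.336 = 0.7485.
θ_c = arcsin(0.7485) = 48.46°.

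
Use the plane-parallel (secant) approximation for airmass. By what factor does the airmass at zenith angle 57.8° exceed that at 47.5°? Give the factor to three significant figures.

1.27

X(57.8°)/X(47.5°) = sec 57.8° / sec 47.5° = cos 47.5° / cos 57.8° = 0.6756/0.5329 = 1.2678.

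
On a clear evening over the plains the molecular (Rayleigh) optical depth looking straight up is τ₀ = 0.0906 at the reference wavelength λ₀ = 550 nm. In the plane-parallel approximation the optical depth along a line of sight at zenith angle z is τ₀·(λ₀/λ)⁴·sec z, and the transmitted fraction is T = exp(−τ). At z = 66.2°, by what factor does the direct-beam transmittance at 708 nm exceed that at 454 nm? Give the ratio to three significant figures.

1.49

Airmass: sec 66.2° = 2.4780.
τ(708 nm) = 0.0906 × (550/708)⁴ × 2.4780 = 0.0906 × 0.3642 × 2.4780 = 0.0818.
τ(454 nm) = 0.0906 × (550/454)⁴ × 2.4780 = 0.0906 × 2.1539 × 2.4780 = 0.4836.
T(708)/T(454) = exp(τ_B − τ_A) = exp(0.4018) = 1.4945.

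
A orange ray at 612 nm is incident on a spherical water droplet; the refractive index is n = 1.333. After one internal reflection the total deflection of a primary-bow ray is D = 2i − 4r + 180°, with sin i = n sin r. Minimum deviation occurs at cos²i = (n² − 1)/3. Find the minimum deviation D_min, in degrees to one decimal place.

cos²i = (1.77689 − 1)/3 = 0.25896; i = arccos(0.50888) = 59.410°.
sin r = sin 59.410°/1.333 = 0.64579; r = 40.225°.
D_min = 2·59.410° − 4·40.225° + 180° = 137.922°.

137.9°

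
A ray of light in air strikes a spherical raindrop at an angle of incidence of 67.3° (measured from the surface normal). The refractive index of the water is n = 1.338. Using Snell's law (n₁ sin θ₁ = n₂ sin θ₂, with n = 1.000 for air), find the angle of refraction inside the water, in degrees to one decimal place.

Snell: sin θ_r = sin θ_i / n = sin 67.3° / 1.338 = 0.9225 / 1.338 = 0.6895.
θ_r = arcsin(0.6895) = 43.59°.

43.6°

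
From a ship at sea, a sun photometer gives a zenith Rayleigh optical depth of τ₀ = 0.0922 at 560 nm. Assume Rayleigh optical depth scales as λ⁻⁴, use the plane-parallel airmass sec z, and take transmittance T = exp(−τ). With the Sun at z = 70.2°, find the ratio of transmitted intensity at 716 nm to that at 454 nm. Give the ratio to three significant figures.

1.70

Airmass: sec 70.2° = 2.9521.
τ(716 nm) = 0.0922 × (560/716)⁴ × 2.9521 = 0.0922 × 0.3742 × 2.9521 = 0.1019.
τ(454 nm) = 0.0922 × (560/454)⁴ × 2.9521 = 0.0922 × 2.3149 × 2.9521 = 0.6301.
T(716)/T(454) = exp(τ_B − τ_A) = exp(0.5282) = 1.6959.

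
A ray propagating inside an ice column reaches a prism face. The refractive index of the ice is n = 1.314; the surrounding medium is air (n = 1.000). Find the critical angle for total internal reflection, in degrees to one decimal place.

sin θ_c = n_air / n = 1.000 / 1.314 = 0.7610.
θ_c = arcsin(0.7610) = 49.56°.

49.6°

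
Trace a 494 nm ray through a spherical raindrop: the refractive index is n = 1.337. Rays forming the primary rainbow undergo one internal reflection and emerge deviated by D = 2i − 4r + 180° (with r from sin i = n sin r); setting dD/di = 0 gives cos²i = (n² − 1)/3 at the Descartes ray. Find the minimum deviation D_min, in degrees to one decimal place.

138.5°

cos²i = (1.78757 − 1)/3 = 0.26252; i = arccos(0.51237) = 59.178°.
sin r = sin 59.178°/1.337 = 0.64231; r = 39.964°.
D_min = 2·59.178° − 4·39.964° + 180° = 138.500°.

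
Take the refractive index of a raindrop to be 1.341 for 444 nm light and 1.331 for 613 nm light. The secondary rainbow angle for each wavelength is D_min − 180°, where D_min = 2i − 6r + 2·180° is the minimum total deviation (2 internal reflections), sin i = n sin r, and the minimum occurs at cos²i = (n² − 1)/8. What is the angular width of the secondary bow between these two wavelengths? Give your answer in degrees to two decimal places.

At 444 nm (n = 1.341): cos²i = 0.09979 → i = 71.586°, r = 45.034°, D_min = 232.966°, rainbow angle = 52.966°.
At 613 nm (n = 1.331): cos²i = 0.09645 → i = 71.907°, r = 45.575°, D_min = 230.365°, rainbow angle = 50.365°.
Angular width = |52.966° − 50.365°| = 2.601°.

2.60°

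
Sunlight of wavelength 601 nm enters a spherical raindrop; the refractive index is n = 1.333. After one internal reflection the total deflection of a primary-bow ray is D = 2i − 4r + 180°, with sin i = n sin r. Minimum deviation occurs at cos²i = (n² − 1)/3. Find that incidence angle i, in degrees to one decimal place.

cos²i = (1.333² − 1)/3 = (1.77689 − 1)/3 = 0.25896.
cos i = 0.50888, so i = 59.410°.

59.4°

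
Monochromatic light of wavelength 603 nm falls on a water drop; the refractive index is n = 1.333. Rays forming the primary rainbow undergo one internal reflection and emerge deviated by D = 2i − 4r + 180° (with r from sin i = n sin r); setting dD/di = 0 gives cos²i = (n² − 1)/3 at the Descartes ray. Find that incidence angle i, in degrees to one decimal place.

cos²i = (1.333² − 1)/3 = (1.77689 − 1)/3 = 0.25896.
cos i = 0.50888, so i = 59.410°.

59.4°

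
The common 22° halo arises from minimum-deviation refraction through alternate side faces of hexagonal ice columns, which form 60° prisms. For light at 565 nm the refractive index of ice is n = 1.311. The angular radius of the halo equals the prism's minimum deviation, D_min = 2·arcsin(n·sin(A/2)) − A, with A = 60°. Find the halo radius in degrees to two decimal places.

21.92°

n·sin(A/2) = 1.311 × sin 30° = 1.311 × 0.5000 = 0.6555.
D_min = 2·arcsin(0.6555) − 60° = 2 × 40.958° − 60° = 21.915°.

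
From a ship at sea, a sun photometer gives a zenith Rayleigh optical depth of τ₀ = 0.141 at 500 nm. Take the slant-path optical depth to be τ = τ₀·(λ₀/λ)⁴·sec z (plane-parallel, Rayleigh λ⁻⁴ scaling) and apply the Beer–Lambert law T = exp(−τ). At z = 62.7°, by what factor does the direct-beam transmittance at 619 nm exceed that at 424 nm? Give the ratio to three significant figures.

Airmass: sec 62.7° = 2.1803.
τ(619 nm) = 0.141 × (500/619)⁴ × 2.1803 = 0.141 × 0.4257 × 2.1803 = 0.1309.
τ(424 nm) = 0.141 × (500/424)⁴ × 2.1803 = 0.141 × 1.9338 × 2.1803 = 0.5945.
T(619)/T(424) = exp(τ_B − τ_A) = exp(0.4636) = 1.5898.

1.59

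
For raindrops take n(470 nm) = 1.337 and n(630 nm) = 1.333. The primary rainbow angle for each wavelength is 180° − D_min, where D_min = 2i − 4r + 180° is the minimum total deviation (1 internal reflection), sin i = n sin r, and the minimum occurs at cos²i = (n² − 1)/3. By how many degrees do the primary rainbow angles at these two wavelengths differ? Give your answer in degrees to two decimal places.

At 470 nm (n = 1.337): cos²i = 0.26252 → i = 59.178°, r = 39.964°, D_min = 138.500°, rainbow angle = 41.500°.
At 630 nm (n = 1.333): cos²i = 0.25896 → i = 59.410°, r = 40.225°, D_min = 137.922°, rainbow angle = 42.078°.
Angular width = |41.500° − 42.078°| = 0.578°.

0.58°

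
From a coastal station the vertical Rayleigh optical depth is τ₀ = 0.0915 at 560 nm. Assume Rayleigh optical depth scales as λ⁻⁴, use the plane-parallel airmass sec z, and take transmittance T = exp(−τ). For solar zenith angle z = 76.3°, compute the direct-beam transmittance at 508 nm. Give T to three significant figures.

0.565

sec 76.3° = 4.2223.
τ = 0.0915 × (560/508)⁴ × 4.2223 = 0.0915 × 1.4767 × 4.2223 = 0.5705.
T = exp(−0.5705) = 0.5652.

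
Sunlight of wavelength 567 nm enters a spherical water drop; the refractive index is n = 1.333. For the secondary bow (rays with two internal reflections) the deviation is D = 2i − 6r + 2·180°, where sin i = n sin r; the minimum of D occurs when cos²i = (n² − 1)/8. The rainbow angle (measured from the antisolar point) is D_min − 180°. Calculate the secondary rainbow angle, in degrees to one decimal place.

50.9°

cos²i = (1.77689 − 1)/8 = 0.09711; i = arccos(0.31163) = 71.843°.
sin r = sin 71.843°/1.333 = 0.71283; r = 45.466°.
D_min = 2·71.843° − 6·45.466° + 360° = 230.891°.
Rainbow angle = D_min − 180° = 50.891°.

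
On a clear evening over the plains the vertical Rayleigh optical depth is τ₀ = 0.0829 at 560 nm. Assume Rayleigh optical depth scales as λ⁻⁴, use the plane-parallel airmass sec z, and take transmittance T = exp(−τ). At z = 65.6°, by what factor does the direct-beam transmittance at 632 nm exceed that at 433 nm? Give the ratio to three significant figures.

1.55

Airmass: sec 65.6° = 2.4207.
τ(632 nm) = 0.0829 × (560/632)⁴ × 2.4207 = 0.0829 × 0.6164 × 2.4207 = 0.1237.
τ(433 nm) = 0.0829 × (560/433)⁴ × 2.4207 = 0.0829 × 2.7977 × 2.4207 = 0.5614.
T(632)/T(433) = exp(τ_B − τ_A) = exp(0.4377) = 1.5492.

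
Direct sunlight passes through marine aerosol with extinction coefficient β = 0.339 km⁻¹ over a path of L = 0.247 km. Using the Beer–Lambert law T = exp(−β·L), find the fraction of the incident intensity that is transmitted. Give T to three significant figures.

0.920

τ = β·L = 0.339 × 0.247 = 0.0837.
T = exp(−0.0837) = 0.9197.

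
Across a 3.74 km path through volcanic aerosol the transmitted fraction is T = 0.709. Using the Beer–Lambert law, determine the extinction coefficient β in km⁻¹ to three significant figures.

Beer–Lambert: T = exp(−βL) ⇒ β = −ln(T)/L = −ln(0.709)/3.74 = 0.3439/3.74 = 0.09195 km⁻¹.

0.0920 km⁻¹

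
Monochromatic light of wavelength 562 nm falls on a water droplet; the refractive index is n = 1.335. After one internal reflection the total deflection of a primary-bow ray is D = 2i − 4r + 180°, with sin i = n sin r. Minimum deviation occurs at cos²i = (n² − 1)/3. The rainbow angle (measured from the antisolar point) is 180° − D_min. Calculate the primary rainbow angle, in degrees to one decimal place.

41.8°

cos²i = (1.78222 − 1)/3 = 0.26074; i = arccos(0.51063) = 59.294°.
sin r = sin 59.294°/1.335 = 0.64405; r = 40.094°.
D_min = 2·59.294° − 4·40.094° + 180° = 138.212°.
Rainbow angle = 180° − D_min = 41.788°.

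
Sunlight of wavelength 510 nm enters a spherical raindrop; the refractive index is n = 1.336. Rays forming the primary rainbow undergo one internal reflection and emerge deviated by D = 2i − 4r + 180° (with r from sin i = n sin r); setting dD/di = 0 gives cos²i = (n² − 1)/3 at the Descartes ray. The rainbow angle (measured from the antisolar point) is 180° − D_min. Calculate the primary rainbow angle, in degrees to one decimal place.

41.6°

cos²i = (1.78490 − 1)/3 = 0.26163; i = arccos(0.51150) = 59.236°.
sin r = sin 59.236°/1.336 = 0.64318; r = 40.029°.
D_min = 2·59.236° − 4·40.029° + 180° = 138.356°.
Rainbow angle = 180° − D_min = 41.644°.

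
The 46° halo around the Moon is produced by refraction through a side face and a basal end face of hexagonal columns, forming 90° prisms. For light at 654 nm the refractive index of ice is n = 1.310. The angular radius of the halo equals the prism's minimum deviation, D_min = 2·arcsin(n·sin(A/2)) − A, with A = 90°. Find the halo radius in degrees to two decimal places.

n·sin(A/2) = 1.310 × sin 45° = 1.310 × 0.7071 = 0.9263.
D_min = 2·arcsin(0.9263) − 90° = 2 × 67.867° − 90° = 45.733°.

45.73°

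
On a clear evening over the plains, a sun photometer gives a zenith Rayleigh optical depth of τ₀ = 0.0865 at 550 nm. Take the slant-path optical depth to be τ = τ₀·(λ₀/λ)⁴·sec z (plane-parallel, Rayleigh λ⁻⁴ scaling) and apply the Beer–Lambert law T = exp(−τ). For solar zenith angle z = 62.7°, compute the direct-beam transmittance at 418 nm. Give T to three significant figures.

0.568

sec 62.7° = 2.1803.
τ = 0.0865 × (550/418)⁴ × 2.1803 = 0.0865 × 2.9974 × 2.1803 = 0.5653.
T = exp(−0.5653) = 0.5682.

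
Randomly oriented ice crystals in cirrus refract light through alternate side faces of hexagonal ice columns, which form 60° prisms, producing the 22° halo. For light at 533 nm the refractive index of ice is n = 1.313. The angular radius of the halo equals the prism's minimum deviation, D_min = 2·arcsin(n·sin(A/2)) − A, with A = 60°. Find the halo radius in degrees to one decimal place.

n·sin(A/2) = 1.313 × sin 30° = 1.313 × 0.5000 = 0.6565.
D_min = 2·arcsin(0.6565) − 60° = 2 × 41.033° − 60° = 22.067°.

22.1°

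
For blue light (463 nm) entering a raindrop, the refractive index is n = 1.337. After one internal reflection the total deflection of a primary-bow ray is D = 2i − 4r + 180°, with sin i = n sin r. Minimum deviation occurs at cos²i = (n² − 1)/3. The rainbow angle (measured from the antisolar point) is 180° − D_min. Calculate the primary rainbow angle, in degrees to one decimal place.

cos²i = (1.78757 − 1)/3 = 0.26252; i = arccos(0.51237) = 59.178°.
sin r = sin 59.178°/1.337 = 0.64231; r = 39.964°.
D_min = 2·59.178° − 4·39.964° + 180° = 138.500°.
Rainbow angle = 180° − D_min = 41.500°.

41.5°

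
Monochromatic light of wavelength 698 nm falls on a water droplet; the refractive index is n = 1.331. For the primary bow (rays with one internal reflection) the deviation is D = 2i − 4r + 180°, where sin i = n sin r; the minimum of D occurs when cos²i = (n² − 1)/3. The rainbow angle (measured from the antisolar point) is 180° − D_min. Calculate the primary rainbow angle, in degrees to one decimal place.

42.4°

cos²i = (1.77156 − 1)/3 = 0.25719; i = arccos(0.50714) = 59.527°.
sin r = sin 59.527°/1.331 = 0.64753; r = 40.356°.
D_min = 2·59.527° − 4·40.356° + 180° = 137.630°.
Rainbow angle = 180° − D_min = 42.370°.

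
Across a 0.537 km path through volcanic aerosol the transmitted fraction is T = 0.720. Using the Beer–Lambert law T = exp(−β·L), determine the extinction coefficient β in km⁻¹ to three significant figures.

0.612 km⁻¹

Beer–Lambert: T = exp(−βL) ⇒ β = −ln(T)/L = −ln(0.720)/0.537 = 0.3285/0.537 = 0.6117 km⁻¹.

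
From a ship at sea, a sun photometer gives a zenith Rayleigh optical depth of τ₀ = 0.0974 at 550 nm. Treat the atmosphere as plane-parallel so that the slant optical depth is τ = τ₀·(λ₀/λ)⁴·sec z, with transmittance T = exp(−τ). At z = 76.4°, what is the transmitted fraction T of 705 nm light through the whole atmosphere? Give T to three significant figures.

0.858

sec 76.4° = 4.2527.
τ = 0.0974 × (550/705)⁴ × 4.2527 = 0.0974 × 0.3704 × 4.2527 = 0.1534.
T = exp(−0.1534) = 0.8578.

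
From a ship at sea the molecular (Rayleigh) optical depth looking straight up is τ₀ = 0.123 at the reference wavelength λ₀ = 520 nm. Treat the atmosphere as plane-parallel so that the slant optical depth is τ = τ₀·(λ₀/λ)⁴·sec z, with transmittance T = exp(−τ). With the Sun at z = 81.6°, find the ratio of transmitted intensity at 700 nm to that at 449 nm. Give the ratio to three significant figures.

3.52

Airmass: sec 81.6° = 6.8454.
τ(700 nm) = 0.123 × (520/700)⁴ × 6.8454 = 0.123 × 0.3045 × 6.8454 = 0.2564.
τ(449 nm) = 0.123 × (520/449)⁴ × 6.8454 = 0.123 × 1.7990 × 6.8454 = 1.5147.
T(700)/T(449) = exp(τ_B − τ_A) = exp(1.2583) = 3.5195.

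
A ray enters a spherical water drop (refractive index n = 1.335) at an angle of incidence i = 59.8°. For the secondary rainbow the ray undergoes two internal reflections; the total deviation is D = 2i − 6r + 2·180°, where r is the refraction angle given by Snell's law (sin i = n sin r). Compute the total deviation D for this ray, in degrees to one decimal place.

sin r = sin 59.8° / 1.335 = 0.8643/1.335 = 0.6474; r = 40.35°.
D = 2·59.8° − 6·40.35° + 2·180° = 119.60° − 242.07° + 360° = 237.53°.

237.5°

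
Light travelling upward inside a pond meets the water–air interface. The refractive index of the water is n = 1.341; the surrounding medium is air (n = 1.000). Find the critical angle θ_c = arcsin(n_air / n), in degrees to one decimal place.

48.2°

sin θ_c = n_air / n = 1.000 / 1.341 = 0.7457.
θ_c = arcsin(0.7457) = 48.22°.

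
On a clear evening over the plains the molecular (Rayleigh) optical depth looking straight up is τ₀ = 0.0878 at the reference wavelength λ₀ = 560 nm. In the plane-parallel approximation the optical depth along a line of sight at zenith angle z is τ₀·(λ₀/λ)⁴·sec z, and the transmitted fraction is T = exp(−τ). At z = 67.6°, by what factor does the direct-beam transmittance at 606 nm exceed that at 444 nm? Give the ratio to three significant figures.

Airmass: sec 67.6° = 2.6242.
τ(606 nm) = 0.0878 × (560/606)⁴ × 2.6242 = 0.0878 × 0.7292 × 2.6242 = 0.1680.
τ(444 nm) = 0.0878 × (560/444)⁴ × 2.6242 = 0.0878 × 2.5306 × 2.6242 = 0.5831.
T(606)/T(444) = exp(τ_B − τ_A) = exp(0.4150) = 1.5144.

1.51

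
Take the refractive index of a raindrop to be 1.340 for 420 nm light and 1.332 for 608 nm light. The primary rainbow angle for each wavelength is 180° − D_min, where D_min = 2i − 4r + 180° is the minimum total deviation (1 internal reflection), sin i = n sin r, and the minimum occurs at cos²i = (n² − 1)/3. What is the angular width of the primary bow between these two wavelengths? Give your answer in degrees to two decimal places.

At 420 nm (n = 1.340): cos²i = 0.26520 → i = 59.004°, r = 39.770°, D_min = 138.929°, rainbow angle = 41.071°.
At 608 nm (n = 1.332): cos²i = 0.25807 → i = 59.469°, r = 40.290°, D_min = 137.776°, rainbow angle = 42.224°.
Angular width = |41.071° − 42.224°| = 1.153°.

1.15°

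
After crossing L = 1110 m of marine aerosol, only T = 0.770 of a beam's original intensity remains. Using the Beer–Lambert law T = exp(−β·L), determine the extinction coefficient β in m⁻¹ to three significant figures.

Beer–Lambert: T = exp(−βL) ⇒ β = −ln(T)/L = −ln(0.770)/1110 = 0.2614/1110 = 0.0002355 m⁻¹.

0.000235 m⁻¹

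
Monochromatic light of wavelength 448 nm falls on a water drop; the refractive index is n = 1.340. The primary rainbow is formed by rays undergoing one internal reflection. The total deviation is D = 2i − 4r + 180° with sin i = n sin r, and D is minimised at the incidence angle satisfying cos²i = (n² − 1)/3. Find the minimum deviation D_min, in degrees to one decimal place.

138.9°

cos²i = (1.79560 − 1)/3 = 0.26520; i = arccos(0.51498) = 59.004°.
sin r = sin 59.004°/1.340 = 0.63971; r = 39.770°.
D_min = 2·59.004° − 4·39.770° + 180° = 138.929°.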